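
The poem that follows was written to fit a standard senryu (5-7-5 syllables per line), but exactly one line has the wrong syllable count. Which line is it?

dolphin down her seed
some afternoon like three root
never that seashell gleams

Line 3

Line 1: dolphin(2) + down(1) + her(1) + seed(1) = 5 ✓
Line 2: some(1) + afternoon(3) + like(1) + three(1) + root(1) = 7 ✓
Line 3: never(2) + that(1) + seashell(2) + gleams(1) = 6 (expected 5)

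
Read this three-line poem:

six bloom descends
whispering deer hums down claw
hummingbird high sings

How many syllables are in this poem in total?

Line 1: "six bloom descends": 1+1+2 = 4
Line 2: "whispering deer hums down claw": 3+1+1+1+1 = 7
Line 3: "hummingbird high sings": 3+1+1 = 5
Total: 4 + 7 + 5 = 16

16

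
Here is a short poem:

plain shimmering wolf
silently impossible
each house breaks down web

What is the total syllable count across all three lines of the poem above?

17

Line 1: "plain shimmering wolf": 1+3+1 = 5
Line 2: "silently impossible": 3+4 = 7
Line 3: "each house breaks down web": 1+1+1+1+1 = 5
Total: 5 + 7 + 5 = 17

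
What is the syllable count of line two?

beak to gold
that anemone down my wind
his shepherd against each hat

Line two: "that anemone down my wind": 1+4+1+1+1 = 8

8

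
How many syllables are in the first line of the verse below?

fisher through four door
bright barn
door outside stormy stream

5

The first line: fisher(2) + through(1) + four(1) + door(1) = 5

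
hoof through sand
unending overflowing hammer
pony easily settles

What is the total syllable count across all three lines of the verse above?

19

Line 1: hoof(1) + through(1) + sand(1) = 3
Line 2: unending(3) + overflowing(4) + hammer(2) = 9
Line 3: pony(2) + easily(3) + settles(2) = 7
Total: 3 + 9 + 7 = 19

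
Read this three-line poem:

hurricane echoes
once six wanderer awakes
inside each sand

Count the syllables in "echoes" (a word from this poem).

2

"echoes" has 2 syllables.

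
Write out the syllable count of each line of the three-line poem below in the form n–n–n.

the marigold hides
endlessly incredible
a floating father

Line 1: the(1) + marigold(3) + hides(1) = 5
Line 2: endlessly(3) + incredible(4) = 7
Line 3: a(1) + floating(2) + father(2) = 5

5–7–5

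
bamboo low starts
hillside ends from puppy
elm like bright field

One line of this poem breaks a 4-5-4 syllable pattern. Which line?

Line 2

Line 1: bamboo(2) + low(1) + starts(1) = 4 ✓
Line 2: hillside(2) + ends(1) + from(1) + puppy(2) = 6 (expected 5)
Line 3: elm(1) + like(1) + bright(1) + field(1) = 4 ✓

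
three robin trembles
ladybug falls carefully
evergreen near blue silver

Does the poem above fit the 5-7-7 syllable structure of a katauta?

Yes

Line 1: three (1), robin (2), trembles (2) → 5 ✓
Line 2: ladybug (3), falls (1), carefully (3) → 7 ✓
Line 3: evergreen (3), near (1), blue (1), silver (2) → 7 ✓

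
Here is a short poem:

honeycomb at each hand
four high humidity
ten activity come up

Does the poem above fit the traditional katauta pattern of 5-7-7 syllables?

Line 1: honeycomb (3), at (1), each (1), hand (1) → 6 (expected 5)
Line 2: four (1), high (1), humidity (4) → 6 (expected 7)
Line 3: ten (1), activity (4), come (1), up (1) → 7 ✓

No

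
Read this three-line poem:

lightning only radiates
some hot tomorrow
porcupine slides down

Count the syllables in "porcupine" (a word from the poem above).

3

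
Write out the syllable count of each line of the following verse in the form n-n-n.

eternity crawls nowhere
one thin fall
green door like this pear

7-3-5

Line 1: eternity (4), crawls (1), nowhere (2) → 7
Line 2: one (1), thin (1), fall (1) → 3
Line 3: green (1), door (1), like (1), this (1), pear (1) → 5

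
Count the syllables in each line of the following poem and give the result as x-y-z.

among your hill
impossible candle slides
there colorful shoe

4-7-5

Line 1: among(2) + your(1) + hill(1) = 4
Line 2: impossible(4) + candle(2) + slides(1) = 7
Line 3: there(1) + colorful(3) + shoe(1) = 5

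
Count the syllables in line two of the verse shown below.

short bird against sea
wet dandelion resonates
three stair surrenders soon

8

Line two: "wet dandelion resonates": 1+4+3 = 8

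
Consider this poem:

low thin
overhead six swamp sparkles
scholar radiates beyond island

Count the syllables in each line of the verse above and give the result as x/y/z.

2/7/9

Line 1: "low thin": 1+1 = 2
Line 2: "overhead six swamp sparkles": 3+1+1+2 = 7
Line 3: "scholar radiates beyond island": 2+3+2+2 = 9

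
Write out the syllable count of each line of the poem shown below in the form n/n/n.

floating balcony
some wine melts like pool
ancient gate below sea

Line 1: "floating balcony": 2+3 = 5
Line 2: "some wine melts like pool": 1+1+1+1+1 = 5
Line 3: "ancient gate below sea": 2+1+2+1 = 6

5/5/6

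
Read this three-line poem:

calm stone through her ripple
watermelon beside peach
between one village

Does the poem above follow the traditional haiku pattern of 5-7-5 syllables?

Line 1: calm(1) + stone(1) + through(1) + her(1) + ripple(2) = 6 (expected 5)
Line 2: watermelon(4) + beside(2) + peach(1) = 7 ✓
Line 3: between(2) + one(1) + village(2) = 5 ✓

No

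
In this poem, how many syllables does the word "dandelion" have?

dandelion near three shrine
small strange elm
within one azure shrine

"dandelion" has 4 syllables.

4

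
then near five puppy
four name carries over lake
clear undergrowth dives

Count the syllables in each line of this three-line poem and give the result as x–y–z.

5–7–5

Line 1: then(1) + near(1) + five(1) + puppy(2) = 5
Line 2: four(1) + name(1) + carries(2) + over(2) + lake(1) = 7
Line 3: clear(1) + undergrowth(3) + dives(1) = 5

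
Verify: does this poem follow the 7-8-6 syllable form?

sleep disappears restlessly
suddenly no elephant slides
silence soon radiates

Yes

Line 1: "sleep disappears restlessly": 1+3+3 = 7 ✓
Line 2: "suddenly no elephant slides": 3+1+3+1 = 8 ✓
Line 3: "silence soon radiates": 2+1+3 = 6 ✓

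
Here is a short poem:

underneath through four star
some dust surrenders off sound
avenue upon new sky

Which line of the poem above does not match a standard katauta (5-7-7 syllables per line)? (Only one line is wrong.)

Line 1

Line 1: underneath(3) + through(1) + four(1) + star(1) = 6 (expected 5)
Line 2: some(1) + dust(1) + surrenders(3) + off(1) + sound(1) = 7 ✓
Line 3: avenue(3) + upon(2) + new(1) + sky(1) = 7 ✓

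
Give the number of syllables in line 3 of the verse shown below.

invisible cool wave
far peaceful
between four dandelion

Line 3: between(2) + four(1) + dandelion(4) = 7

7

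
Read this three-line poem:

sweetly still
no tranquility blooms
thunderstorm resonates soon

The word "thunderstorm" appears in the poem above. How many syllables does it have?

3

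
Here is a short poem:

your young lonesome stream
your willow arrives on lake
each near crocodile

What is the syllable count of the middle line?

7

The middle line: "your willow arrives on lake": 1+2+2+1+1 = 7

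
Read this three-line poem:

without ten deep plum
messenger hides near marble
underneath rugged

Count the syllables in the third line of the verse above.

5

The third line: underneath(3) + rugged(2) = 5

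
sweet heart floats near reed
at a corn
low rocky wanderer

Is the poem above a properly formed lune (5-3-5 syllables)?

No

Line 1: sweet(1) + heart(1) + floats(1) + near(1) + reed(1) = 5 ✓
Line 2: at(1) + a(1) + corn(1) = 3 ✓
Line 3: low(1) + rocky(2) + wanderer(3) = 6 (expected 5)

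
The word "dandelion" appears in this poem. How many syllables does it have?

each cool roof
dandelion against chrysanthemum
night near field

"dandelion" has 4 syllables.

4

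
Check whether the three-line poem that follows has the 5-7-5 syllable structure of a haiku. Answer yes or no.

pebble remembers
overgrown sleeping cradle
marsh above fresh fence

Yes

Line 1: "pebble remembers": 2+3 = 5 ✓
Line 2: "overgrown sleeping cradle": 3+2+2 = 7 ✓
Line 3: "marsh above fresh fence": 1+2+1+1 = 5 ✓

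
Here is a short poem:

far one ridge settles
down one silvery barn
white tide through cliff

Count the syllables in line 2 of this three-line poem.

Line 2: "down one silvery barn": 1+1+3+1 = 6

6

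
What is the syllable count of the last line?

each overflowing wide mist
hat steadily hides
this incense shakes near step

6

The last line: "this incense shakes near step": 1+2+1+1+1 = 6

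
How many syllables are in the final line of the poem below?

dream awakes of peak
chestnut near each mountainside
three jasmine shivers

The final line: three(1) + jasmine(2) + shivers(2) = 5

5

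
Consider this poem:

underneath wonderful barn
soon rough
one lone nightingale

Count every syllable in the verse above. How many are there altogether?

14

Line 1: "underneath wonderful barn": 3+3+1 = 7
Line 2: "soon rough": 1+1 = 2
Line 3: "one lone nightingale": 1+1+3 = 5
Total: 7 + 2 + 5 = 14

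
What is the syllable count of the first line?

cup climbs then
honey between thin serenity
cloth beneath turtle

The first line: cup (1), climbs (1), then (1) → 3

3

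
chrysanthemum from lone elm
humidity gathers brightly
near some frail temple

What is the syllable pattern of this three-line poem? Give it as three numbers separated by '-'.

7-8-5

Line 1: chrysanthemum(4) + from(1) + lone(1) + elm(1) = 7
Line 2: humidity(4) + gathers(2) + brightly(2) = 8
Line 3: near(1) + some(1) + frail(1) + temple(2) = 5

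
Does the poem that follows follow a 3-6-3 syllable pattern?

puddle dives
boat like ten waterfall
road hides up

Yes

Line 1: puddle (2), dives (1) → 3 ✓
Line 2: boat (1), like (1), ten (1), waterfall (3) → 6 ✓
Line 3: road (1), hides (1), up (1) → 3 ✓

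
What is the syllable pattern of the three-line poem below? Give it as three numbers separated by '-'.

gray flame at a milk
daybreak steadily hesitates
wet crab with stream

5-8-4

Line 1: "gray flame at a milk": 1+1+1+1+1 = 5
Line 2: "daybreak steadily hesitates": 2+3+3 = 8
Line 3: "wet crab with stream": 1+1+1+1 = 4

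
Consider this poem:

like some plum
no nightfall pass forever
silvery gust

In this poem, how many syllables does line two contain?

7

Line two: no(1) + nightfall(2) + pass(1) + forever(3) = 7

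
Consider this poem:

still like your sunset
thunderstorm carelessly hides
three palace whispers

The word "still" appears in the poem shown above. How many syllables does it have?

1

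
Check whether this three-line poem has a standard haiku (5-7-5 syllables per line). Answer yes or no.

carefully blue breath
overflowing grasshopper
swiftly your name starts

Yes

Line 1: carefully (3), blue (1), breath (1) → 5 ✓
Line 2: overflowing (4), grasshopper (3) → 7 ✓
Line 3: swiftly (2), your (1), name (1), starts (1) → 5 ✓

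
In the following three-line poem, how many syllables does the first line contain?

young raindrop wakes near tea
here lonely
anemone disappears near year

The first line: young(1) + raindrop(2) + wakes(1) + near(1) + tea(1) = 6

6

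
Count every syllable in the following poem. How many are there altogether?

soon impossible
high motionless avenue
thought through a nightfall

17

Line 1: "soon impossible": 1+4 = 5
Line 2: "high motionless avenue": 1+3+3 = 7
Line 3: "thought through a nightfall": 1+1+1+2 = 5
Total: 5 + 7 + 5 = 17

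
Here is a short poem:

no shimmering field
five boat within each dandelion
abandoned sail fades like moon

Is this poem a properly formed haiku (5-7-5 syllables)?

Line 1: no (1), shimmering (3), field (1) → 5 ✓
Line 2: five (1), boat (1), within (2), each (1), dandelion (4) → 9 (expected 7)
Line 3: abandoned (3), sail (1), fades (1), like (1), moon (1) → 7 (expected 5)

No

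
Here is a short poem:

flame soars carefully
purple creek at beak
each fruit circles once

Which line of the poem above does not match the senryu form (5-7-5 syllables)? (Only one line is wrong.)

Line 1: flame (1), soars (1), carefully (3) → 5 ✓
Line 2: purple (2), creek (1), at (1), beak (1) → 5 (expected 7)
Line 3: each (1), fruit (1), circles (2), once (1) → 5 ✓

The second line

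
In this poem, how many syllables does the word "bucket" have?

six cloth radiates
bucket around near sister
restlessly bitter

"bucket" has 2 syllables.

2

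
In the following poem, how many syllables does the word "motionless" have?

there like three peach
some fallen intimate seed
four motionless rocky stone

3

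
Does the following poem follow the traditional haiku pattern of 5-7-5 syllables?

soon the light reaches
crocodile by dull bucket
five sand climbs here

No

Line 1: soon(1) + the(1) + light(1) + reaches(2) = 5 ✓
Line 2: crocodile(3) + by(1) + dull(1) + bucket(2) = 7 ✓
Line 3: five(1) + sand(1) + climbs(1) + here(1) = 4 (expected 5)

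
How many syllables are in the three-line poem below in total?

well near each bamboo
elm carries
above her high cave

Line 1: "well near each bamboo": 1+1+1+2 = 5
Line 2: "elm carries": 1+2 = 3
Line 3: "above her high cave": 2+1+1+1 = 5
Total: 5 + 3 + 5 = 13

13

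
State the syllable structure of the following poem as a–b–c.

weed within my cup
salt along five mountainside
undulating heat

Line 1: "weed within my cup": 1+2+1+1 = 5
Line 2: "salt along five mountainside": 1+2+1+3 = 7
Line 3: "undulating heat": 4+1 = 5

5–7–5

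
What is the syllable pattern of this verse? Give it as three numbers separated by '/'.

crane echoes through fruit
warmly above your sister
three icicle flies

5/7/5

Line 1: crane (1), echoes (2), through (1), fruit (1) → 5
Line 2: warmly (2), above (2), your (1), sister (2) → 7
Line 3: three (1), icicle (3), flies (1) → 5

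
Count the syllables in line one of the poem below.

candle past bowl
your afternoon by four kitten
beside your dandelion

Line one: candle (2), past (1), bowl (1) → 4

4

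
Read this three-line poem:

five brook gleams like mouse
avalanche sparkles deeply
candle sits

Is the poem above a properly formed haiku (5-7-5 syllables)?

No

Line 1: five(1) + brook(1) + gleams(1) + like(1) + mouse(1) = 5 ✓
Line 2: avalanche(3) + sparkles(2) + deeply(2) = 7 ✓
Line 3: candle(2) + sits(1) = 3 (expected 5)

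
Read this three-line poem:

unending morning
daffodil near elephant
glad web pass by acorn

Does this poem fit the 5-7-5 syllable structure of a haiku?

No

Line 1: unending(3) + morning(2) = 5 ✓
Line 2: daffodil(3) + near(1) + elephant(3) = 7 ✓
Line 3: glad(1) + web(1) + pass(1) + by(1) + acorn(2) = 6 (expected 5)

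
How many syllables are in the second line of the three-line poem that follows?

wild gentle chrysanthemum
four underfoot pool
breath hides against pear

5

The second line: four(1) + underfoot(3) + pool(1) = 5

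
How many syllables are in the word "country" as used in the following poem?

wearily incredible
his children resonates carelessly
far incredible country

2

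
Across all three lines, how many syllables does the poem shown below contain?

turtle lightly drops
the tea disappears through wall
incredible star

17

Line 1: turtle (2), lightly (2), drops (1) → 5
Line 2: the (1), tea (1), disappears (3), through (1), wall (1) → 7
Line 3: incredible (4), star (1) → 5
Total: 5 + 7 + 5 = 17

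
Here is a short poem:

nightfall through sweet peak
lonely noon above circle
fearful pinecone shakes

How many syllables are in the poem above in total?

17

Line 1: "nightfall through sweet peak": 2+1+1+1 = 5
Line 2: "lonely noon above circle": 2+1+2+2 = 7
Line 3: "fearful pinecone shakes": 2+2+1 = 5
Total: 5 + 7 + 5 = 17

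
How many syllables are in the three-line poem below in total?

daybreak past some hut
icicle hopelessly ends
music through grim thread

Line 1: daybreak(2) + past(1) + some(1) + hut(1) = 5
Line 2: icicle(3) + hopelessly(3) + ends(1) = 7
Line 3: music(2) + through(1) + grim(1) + thread(1) = 5
Total: 5 + 7 + 5 = 17

17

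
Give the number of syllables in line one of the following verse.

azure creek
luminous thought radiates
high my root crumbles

Line one: azure(2) + creek(1) = 3

3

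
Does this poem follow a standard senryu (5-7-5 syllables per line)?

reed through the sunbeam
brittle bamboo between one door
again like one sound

No

Line 1: "reed through the sunbeam": 1+1+1+2 = 5 ✓
Line 2: "brittle bamboo between one door": 2+2+2+1+1 = 8 (expected 7)
Line 3: "again like one sound": 2+1+1+1 = 5 ✓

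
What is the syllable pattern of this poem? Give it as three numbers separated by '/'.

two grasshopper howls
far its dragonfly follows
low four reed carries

Line 1: two (1), grasshopper (3), howls (1) → 5
Line 2: far (1), its (1), dragonfly (3), follows (2) → 7
Line 3: low (1), four (1), reed (1), carries (2) → 5

5/7/5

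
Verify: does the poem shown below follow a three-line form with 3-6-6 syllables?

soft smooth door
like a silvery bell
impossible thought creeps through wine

Line 1: soft(1) + smooth(1) + door(1) = 3 ✓
Line 2: like(1) + a(1) + silvery(3) + bell(1) = 6 ✓
Line 3: impossible(4) + thought(1) + creeps(1) + through(1) + wine(1) = 8 (expected 6)

No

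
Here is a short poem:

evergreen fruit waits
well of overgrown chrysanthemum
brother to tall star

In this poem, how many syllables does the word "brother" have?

"brother" has 2 syllables.

2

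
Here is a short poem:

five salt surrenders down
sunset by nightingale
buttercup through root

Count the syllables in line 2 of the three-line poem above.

Line 2: sunset(2) + by(1) + nightingale(3) = 6

6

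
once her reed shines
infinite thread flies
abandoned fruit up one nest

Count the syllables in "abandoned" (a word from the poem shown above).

3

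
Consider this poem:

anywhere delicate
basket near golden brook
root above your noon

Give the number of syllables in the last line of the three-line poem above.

The last line: root (1), above (2), your (1), noon (1) → 5

5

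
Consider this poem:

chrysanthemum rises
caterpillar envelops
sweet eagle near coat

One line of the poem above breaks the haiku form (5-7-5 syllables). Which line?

The first line

Line 1: chrysanthemum(4) + rises(2) = 6 (expected 5)
Line 2: caterpillar(4) + envelops(3) = 7 ✓
Line 3: sweet(1) + eagle(2) + near(1) + coat(1) = 5 ✓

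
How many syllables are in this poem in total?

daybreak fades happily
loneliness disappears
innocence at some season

19

Line 1: daybreak(2) + fades(1) + happily(3) = 6
Line 2: loneliness(3) + disappears(3) = 6
Line 3: innocence(3) + at(1) + some(1) + season(2) = 7
Total: 6 + 6 + 7 = 19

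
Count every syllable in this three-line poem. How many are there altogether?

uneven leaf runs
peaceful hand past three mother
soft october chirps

Line 1: uneven(3) + leaf(1) + runs(1) = 5
Line 2: peaceful(2) + hand(1) + past(1) + three(1) + mother(2) = 7
Line 3: soft(1) + october(3) + chirps(1) = 5
Total: 5 + 7 + 5 = 17

17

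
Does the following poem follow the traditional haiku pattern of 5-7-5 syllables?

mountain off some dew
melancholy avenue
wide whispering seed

Yes

Line 1: mountain (2), off (1), some (1), dew (1) → 5 ✓
Line 2: melancholy (4), avenue (3) → 7 ✓
Line 3: wide (1), whispering (3), seed (1) → 5 ✓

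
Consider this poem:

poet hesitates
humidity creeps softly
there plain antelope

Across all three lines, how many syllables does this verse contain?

17

Line 1: "poet hesitates": 2+3 = 5
Line 2: "humidity creeps softly": 4+1+2 = 7
Line 3: "there plain antelope": 1+1+3 = 5
Total: 5 + 7 + 5 = 17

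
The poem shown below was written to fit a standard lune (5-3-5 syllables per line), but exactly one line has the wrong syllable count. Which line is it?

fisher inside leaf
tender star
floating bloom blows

The third line

Line 1: fisher(2) + inside(2) + leaf(1) = 5 ✓
Line 2: tender(2) + star(1) = 3 ✓
Line 3: floating(2) + bloom(1) + blows(1) = 4 (expected 5)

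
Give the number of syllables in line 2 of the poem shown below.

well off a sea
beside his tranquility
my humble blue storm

7

Line 2: "beside his tranquility": 2+1+4 = 7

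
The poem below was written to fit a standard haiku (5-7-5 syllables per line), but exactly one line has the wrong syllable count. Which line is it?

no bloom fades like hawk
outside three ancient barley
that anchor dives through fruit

The third line

Line 1: no(1) + bloom(1) + fades(1) + like(1) + hawk(1) = 5 ✓
Line 2: outside(2) + three(1) + ancient(2) + barley(2) = 7 ✓
Line 3: that(1) + anchor(2) + dives(1) + through(1) + fruit(1) = 6 (expected 5)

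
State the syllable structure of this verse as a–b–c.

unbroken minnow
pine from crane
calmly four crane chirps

Line 1: unbroken (3), minnow (2) → 5
Line 2: pine (1), from (1), crane (1) → 3
Line 3: calmly (2), four (1), crane (1), chirps (1) → 5

5–3–5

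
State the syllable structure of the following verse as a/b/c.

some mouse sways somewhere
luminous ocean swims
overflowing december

Line 1: some (1), mouse (1), sways (1), somewhere (2) → 5
Line 2: luminous (3), ocean (2), swims (1) → 6
Line 3: overflowing (4), december (3) → 7

5/6/7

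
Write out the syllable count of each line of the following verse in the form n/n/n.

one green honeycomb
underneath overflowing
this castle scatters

Line 1: "one green honeycomb": 1+1+3 = 5
Line 2: "underneath overflowing": 3+4 = 7
Line 3: "this castle scatters": 1+2+2 = 5

5/7/5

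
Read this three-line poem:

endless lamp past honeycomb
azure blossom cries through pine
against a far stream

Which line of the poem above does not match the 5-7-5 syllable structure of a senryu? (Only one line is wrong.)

The first line

Line 1: endless(2) + lamp(1) + past(1) + honeycomb(3) = 7 (expected 5)
Line 2: azure(2) + blossom(2) + cries(1) + through(1) + pine(1) = 7 ✓
Line 3: against(2) + a(1) + far(1) + stream(1) = 5 ✓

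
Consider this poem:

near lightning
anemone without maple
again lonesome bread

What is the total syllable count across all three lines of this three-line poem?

16

Line 1: near(1) + lightning(2) = 3
Line 2: anemone(4) + without(2) + maple(2) = 8
Line 3: again(2) + lonesome(2) + bread(1) = 5
Total: 3 + 8 + 5 = 16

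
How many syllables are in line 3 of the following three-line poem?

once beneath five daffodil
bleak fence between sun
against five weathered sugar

Line 3: "against five weathered sugar": 2+1+2+2 = 7

7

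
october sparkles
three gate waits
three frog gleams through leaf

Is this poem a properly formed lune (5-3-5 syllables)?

Line 1: "october sparkles": 3+2 = 5 ✓
Line 2: "three gate waits": 1+1+1 = 3 ✓
Line 3: "three frog gleams through leaf": 1+1+1+1+1 = 5 ✓

Yes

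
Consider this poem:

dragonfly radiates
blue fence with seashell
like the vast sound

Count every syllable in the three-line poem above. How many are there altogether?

Line 1: "dragonfly radiates": 3+3 = 6
Line 2: "blue fence with seashell": 1+1+1+2 = 5
Line 3: "like the vast sound": 1+1+1+1 = 4
Total: 6 + 5 + 4 = 15

15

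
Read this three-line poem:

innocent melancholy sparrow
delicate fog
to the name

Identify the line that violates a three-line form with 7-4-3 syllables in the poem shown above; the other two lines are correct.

The first line

Line 1: innocent(3) + melancholy(4) + sparrow(2) = 9 (expected 7)
Line 2: delicate(3) + fog(1) = 4 ✓
Line 3: to(1) + the(1) + name(1) = 3 ✓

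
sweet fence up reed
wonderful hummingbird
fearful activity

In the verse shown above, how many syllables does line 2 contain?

6

Line 2: wonderful(3) + hummingbird(3) = 6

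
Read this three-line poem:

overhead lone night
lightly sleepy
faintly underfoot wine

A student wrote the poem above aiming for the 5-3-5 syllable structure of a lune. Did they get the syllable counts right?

No

Line 1: overhead(3) + lone(1) + night(1) = 5 ✓
Line 2: lightly(2) + sleepy(2) = 4 (expected 3)
Line 3: faintly(2) + underfoot(3) + wine(1) = 6 (expected 5)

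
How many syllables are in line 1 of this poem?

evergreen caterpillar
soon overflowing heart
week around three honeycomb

7

Line 1: "evergreen caterpillar": 3+4 = 7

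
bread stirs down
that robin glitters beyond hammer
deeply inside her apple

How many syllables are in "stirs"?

"stirs" has 1 syllable.

1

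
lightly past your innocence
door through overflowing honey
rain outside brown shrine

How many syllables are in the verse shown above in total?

Line 1: lightly (2), past (1), your (1), innocence (3) → 7
Line 2: door (1), through (1), overflowing (4), honey (2) → 8
Line 3: rain (1), outside (2), brown (1), shrine (1) → 5
Total: 7 + 8 + 5 = 20

20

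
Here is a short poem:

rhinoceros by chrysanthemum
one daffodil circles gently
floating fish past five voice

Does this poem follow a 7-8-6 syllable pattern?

No

Line 1: rhinoceros (4), by (1), chrysanthemum (4) → 9 (expected 7)
Line 2: one (1), daffodil (3), circles (2), gently (2) → 8 ✓
Line 3: floating (2), fish (1), past (1), five (1), voice (1) → 6 ✓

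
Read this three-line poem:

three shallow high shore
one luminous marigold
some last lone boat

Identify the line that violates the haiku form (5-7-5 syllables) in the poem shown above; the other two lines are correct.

Line 1: three(1) + shallow(2) + high(1) + shore(1) = 5 ✓
Line 2: one(1) + luminous(3) + marigold(3) = 7 ✓
Line 3: some(1) + last(1) + lone(1) + boat(1) = 4 (expected 5)

The third line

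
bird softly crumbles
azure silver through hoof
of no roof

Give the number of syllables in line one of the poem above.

5

Line one: bird(1) + softly(2) + crumbles(2) = 5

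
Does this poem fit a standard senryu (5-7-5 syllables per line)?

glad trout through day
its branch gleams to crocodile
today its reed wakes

No

Line 1: "glad trout through day": 1+1+1+1 = 4 (expected 5)
Line 2: "its branch gleams to crocodile": 1+1+1+1+3 = 7 ✓
Line 3: "today its reed wakes": 2+1+1+1 = 5 ✓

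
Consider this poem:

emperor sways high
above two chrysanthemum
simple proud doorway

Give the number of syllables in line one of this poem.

Line one: "emperor sways high": 3+1+1 = 5

5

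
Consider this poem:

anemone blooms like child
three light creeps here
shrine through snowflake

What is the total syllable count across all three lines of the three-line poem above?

15

Line 1: anemone(4) + blooms(1) + like(1) + child(1) = 7
Line 2: three(1) + light(1) + creeps(1) + here(1) = 4
Line 3: shrine(1) + through(1) + snowflake(2) = 4
Total: 7 + 4 + 4 = 15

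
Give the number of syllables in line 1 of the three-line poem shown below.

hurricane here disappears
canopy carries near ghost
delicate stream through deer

7

Line 1: "hurricane here disappears": 3+1+3 = 7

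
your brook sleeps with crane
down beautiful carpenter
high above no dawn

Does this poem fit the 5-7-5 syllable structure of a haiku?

Line 1: your(1) + brook(1) + sleeps(1) + with(1) + crane(1) = 5 ✓
Line 2: down(1) + beautiful(3) + carpenter(3) = 7 ✓
Line 3: high(1) + above(2) + no(1) + dawn(1) = 5 ✓

Yes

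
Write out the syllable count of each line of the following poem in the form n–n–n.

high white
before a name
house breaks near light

2–4–4

Line 1: high (1), white (1) → 2
Line 2: before (2), a (1), name (1) → 4
Line 3: house (1), breaks (1), near (1), light (1) → 4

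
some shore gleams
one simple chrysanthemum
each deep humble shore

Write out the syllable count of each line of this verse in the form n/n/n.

Line 1: some (1), shore (1), gleams (1) → 3
Line 2: one (1), simple (2), chrysanthemum (4) → 7
Line 3: each (1), deep (1), humble (2), shore (1) → 5

3/7/5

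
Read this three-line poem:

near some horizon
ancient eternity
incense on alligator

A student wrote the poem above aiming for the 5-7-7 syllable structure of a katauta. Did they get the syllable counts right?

Line 1: near (1), some (1), horizon (3) → 5 ✓
Line 2: ancient (2), eternity (4) → 6 (expected 7)
Line 3: incense (2), on (1), alligator (4) → 7 ✓

No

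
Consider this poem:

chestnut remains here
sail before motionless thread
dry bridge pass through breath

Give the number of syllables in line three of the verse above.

Line three: "dry bridge pass through breath": 1+1+1+1+1 = 5

5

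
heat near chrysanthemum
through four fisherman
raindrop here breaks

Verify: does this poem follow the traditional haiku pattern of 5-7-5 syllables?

No

Line 1: heat(1) + near(1) + chrysanthemum(4) = 6 (expected 5)
Line 2: through(1) + four(1) + fisherman(3) = 5 (expected 7)
Line 3: raindrop(2) + here(1) + breaks(1) = 4 (expected 5)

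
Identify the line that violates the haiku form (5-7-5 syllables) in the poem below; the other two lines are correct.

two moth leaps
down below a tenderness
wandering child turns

Line 1: two(1) + moth(1) + leaps(1) = 3 (expected 5)
Line 2: down(1) + below(2) + a(1) + tenderness(3) = 7 ✓
Line 3: wandering(3) + child(1) + turns(1) = 5 ✓

The first line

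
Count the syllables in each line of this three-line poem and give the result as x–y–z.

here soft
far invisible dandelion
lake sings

Line 1: here (1), soft (1) → 2
Line 2: far (1), invisible (4), dandelion (4) → 9
Line 3: lake (1), sings (1) → 2

2–9–2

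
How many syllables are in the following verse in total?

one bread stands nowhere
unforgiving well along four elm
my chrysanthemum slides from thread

Line 1: one(1) + bread(1) + stands(1) + nowhere(2) = 5
Line 2: unforgiving(4) + well(1) + along(2) + four(1) + elm(1) = 9
Line 3: my(1) + chrysanthemum(4) + slides(1) + from(1) + thread(1) = 8
Total: 5 + 9 + 8 = 22

22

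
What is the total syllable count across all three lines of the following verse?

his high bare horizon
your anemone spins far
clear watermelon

Line 1: his (1), high (1), bare (1), horizon (3) → 6
Line 2: your (1), anemone (4), spins (1), far (1) → 7
Line 3: clear (1), watermelon (4) → 5
Total: 6 + 7 + 5 = 18

18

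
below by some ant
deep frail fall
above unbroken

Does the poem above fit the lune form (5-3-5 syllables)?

Line 1: "below by some ant": 2+1+1+1 = 5 ✓
Line 2: "deep frail fall": 1+1+1 = 3 ✓
Line 3: "above unbroken": 2+3 = 5 ✓

Yes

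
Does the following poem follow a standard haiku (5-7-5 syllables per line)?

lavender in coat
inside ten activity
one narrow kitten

Line 1: lavender (3), in (1), coat (1) → 5 ✓
Line 2: inside (2), ten (1), activity (4) → 7 ✓
Line 3: one (1), narrow (2), kitten (2) → 5 ✓

Yes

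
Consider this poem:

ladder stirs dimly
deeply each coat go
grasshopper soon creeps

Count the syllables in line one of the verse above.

Line one: "ladder stirs dimly": 2+1+2 = 5

5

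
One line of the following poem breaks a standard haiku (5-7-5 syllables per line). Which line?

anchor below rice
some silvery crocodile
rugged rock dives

Line 1: "anchor below rice": 2+2+1 = 5 ✓
Line 2: "some silvery crocodile": 1+3+3 = 7 ✓
Line 3: "rugged rock dives": 2+1+1 = 4 (expected 5)

The third line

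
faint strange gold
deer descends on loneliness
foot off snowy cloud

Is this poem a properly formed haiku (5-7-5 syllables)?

No

Line 1: "faint strange gold": 1+1+1 = 3 (expected 5)
Line 2: "deer descends on loneliness": 1+2+1+3 = 7 ✓
Line 3: "foot off snowy cloud": 1+1+2+1 = 5 ✓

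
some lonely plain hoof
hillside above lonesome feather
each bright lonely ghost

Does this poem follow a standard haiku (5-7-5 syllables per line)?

No

Line 1: "some lonely plain hoof": 1+2+1+1 = 5 ✓
Line 2: "hillside above lonesome feather": 2+2+2+2 = 8 (expected 7)
Line 3: "each bright lonely ghost": 1+1+2+1 = 5 ✓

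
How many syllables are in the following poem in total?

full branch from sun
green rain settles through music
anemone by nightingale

Line 1: "full branch from sun": 1+1+1+1 = 4
Line 2: "green rain settles through music": 1+1+2+1+2 = 7
Line 3: "anemone by nightingale": 4+1+3 = 8
Total: 4 + 7 + 8 = 19

19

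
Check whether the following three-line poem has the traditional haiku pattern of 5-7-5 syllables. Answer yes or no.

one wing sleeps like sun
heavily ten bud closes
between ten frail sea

Line 1: one (1), wing (1), sleeps (1), like (1), sun (1) → 5 ✓
Line 2: heavily (3), ten (1), bud (1), closes (2) → 7 ✓
Line 3: between (2), ten (1), frail (1), sea (1) → 5 ✓

Yes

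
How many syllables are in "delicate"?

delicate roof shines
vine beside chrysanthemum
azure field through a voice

3

"delicate" has 3 syllables.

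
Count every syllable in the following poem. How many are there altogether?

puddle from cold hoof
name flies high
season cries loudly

13

Line 1: puddle (2), from (1), cold (1), hoof (1) → 5
Line 2: name (1), flies (1), high (1) → 3
Line 3: season (2), cries (1), loudly (2) → 5
Total: 5 + 3 + 5 = 13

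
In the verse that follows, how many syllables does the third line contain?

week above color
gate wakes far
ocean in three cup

The third line: ocean (2), in (1), three (1), cup (1) → 5

5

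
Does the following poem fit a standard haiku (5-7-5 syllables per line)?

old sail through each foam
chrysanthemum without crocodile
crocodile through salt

Line 1: "old sail through each foam": 1+1+1+1+1 = 5 ✓
Line 2: "chrysanthemum without crocodile": 4+2+3 = 9 (expected 7)
Line 3: "crocodile through salt": 3+1+1 = 5 ✓

No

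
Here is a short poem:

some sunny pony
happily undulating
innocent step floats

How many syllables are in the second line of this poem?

The second line: happily (3), undulating (4) → 7

7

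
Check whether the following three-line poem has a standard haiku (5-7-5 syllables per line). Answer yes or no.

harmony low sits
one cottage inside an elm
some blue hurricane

Line 1: harmony(3) + low(1) + sits(1) = 5 ✓
Line 2: one(1) + cottage(2) + inside(2) + an(1) + elm(1) = 7 ✓
Line 3: some(1) + blue(1) + hurricane(3) = 5 ✓

Yes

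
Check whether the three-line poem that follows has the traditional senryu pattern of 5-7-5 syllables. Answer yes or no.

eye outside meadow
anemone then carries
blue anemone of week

No

Line 1: "eye outside meadow": 1+2+2 = 5 ✓
Line 2: "anemone then carries": 4+1+2 = 7 ✓
Line 3: "blue anemone of week": 1+4+1+1 = 7 (expected 5)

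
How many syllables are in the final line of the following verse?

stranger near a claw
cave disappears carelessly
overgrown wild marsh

The final line: "overgrown wild marsh": 3+1+1 = 5

5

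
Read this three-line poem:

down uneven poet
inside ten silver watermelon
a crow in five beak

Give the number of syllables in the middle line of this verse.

The middle line: "inside ten silver watermelon": 2+1+2+4 = 9

9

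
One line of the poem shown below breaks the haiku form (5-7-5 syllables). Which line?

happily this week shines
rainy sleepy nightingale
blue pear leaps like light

Line 1

Line 1: "happily this week shines": 3+1+1+1 = 6 (expected 5)
Line 2: "rainy sleepy nightingale": 2+2+3 = 7 ✓
Line 3: "blue pear leaps like light": 1+1+1+1+1 = 5 ✓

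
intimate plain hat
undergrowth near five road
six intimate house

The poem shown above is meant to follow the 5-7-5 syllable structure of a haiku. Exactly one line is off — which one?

The second line

Line 1: "intimate plain hat": 3+1+1 = 5 ✓
Line 2: "undergrowth near five road": 3+1+1+1 = 6 (expected 7)
Line 3: "six intimate house": 1+3+1 = 5 ✓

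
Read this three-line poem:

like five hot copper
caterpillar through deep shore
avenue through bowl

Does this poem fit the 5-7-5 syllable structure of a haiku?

Yes

Line 1: like(1) + five(1) + hot(1) + copper(2) = 5 ✓
Line 2: caterpillar(4) + through(1) + deep(1) + shore(1) = 7 ✓
Line 3: avenue(3) + through(1) + bowl(1) = 5 ✓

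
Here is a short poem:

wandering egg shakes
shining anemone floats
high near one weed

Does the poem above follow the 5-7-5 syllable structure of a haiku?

No

Line 1: wandering (3), egg (1), shakes (1) → 5 ✓
Line 2: shining (2), anemone (4), floats (1) → 7 ✓
Line 3: high (1), near (1), one (1), weed (1) → 4 (expected 5)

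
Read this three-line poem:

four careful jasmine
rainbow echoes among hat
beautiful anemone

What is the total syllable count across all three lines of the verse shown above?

Line 1: "four careful jasmine": 1+2+2 = 5
Line 2: "rainbow echoes among hat": 2+2+2+1 = 7
Line 3: "beautiful anemone": 3+4 = 7
Total: 5 + 7 + 7 = 19

19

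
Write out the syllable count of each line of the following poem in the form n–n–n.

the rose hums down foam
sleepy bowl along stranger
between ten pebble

Line 1: the (1), rose (1), hums (1), down (1), foam (1) → 5
Line 2: sleepy (2), bowl (1), along (2), stranger (2) → 7
Line 3: between (2), ten (1), pebble (2) → 5

5–7–5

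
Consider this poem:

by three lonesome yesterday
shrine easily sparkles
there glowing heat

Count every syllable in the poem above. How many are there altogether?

Line 1: by(1) + three(1) + lonesome(2) + yesterday(3) = 7
Line 2: shrine(1) + easily(3) + sparkles(2) = 6
Line 3: there(1) + glowing(2) + heat(1) = 4
Total: 7 + 6 + 4 = 17

17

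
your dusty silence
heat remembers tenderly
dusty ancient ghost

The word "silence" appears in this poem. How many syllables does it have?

2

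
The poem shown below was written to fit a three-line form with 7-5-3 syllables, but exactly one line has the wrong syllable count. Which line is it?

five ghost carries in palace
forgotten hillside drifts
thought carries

Line 1: five (1), ghost (1), carries (2), in (1), palace (2) → 7 ✓
Line 2: forgotten (3), hillside (2), drifts (1) → 6 (expected 5)
Line 3: thought (1), carries (2) → 3 ✓

Line 2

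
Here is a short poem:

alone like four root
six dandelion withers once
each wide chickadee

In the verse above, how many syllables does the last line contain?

The last line: each(1) + wide(1) + chickadee(3) = 5

5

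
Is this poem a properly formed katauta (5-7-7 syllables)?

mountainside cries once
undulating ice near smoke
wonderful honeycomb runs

Yes

Line 1: "mountainside cries once": 3+1+1 = 5 ✓
Line 2: "undulating ice near smoke": 4+1+1+1 = 7 ✓
Line 3: "wonderful honeycomb runs": 3+3+1 = 7 ✓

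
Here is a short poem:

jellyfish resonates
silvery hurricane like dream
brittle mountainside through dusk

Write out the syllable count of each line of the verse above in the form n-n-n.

6-8-7

Line 1: "jellyfish resonates": 3+3 = 6
Line 2: "silvery hurricane like dream": 3+3+1+1 = 8
Line 3: "brittle mountainside through dusk": 2+3+1+1 = 7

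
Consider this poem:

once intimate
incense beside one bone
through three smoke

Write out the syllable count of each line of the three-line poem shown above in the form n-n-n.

Line 1: once(1) + intimate(3) = 4
Line 2: incense(2) + beside(2) + one(1) + bone(1) = 6
Line 3: through(1) + three(1) + smoke(1) = 3

4-6-3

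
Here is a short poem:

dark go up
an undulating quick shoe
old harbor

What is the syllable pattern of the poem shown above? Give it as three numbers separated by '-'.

3-7-3

Line 1: dark(1) + go(1) + up(1) = 3
Line 2: an(1) + undulating(4) + quick(1) + shoe(1) = 7
Line 3: old(1) + harbor(2) = 3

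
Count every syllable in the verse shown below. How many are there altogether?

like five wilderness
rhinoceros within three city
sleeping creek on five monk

Line 1: like(1) + five(1) + wilderness(3) = 5
Line 2: rhinoceros(4) + within(2) + three(1) + city(2) = 9
Line 3: sleeping(2) + creek(1) + on(1) + five(1) + monk(1) = 6
Total: 5 + 9 + 6 = 20

20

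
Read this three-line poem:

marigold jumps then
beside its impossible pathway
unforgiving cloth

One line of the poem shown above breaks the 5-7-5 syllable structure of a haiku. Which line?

The second line

Line 1: "marigold jumps then": 3+1+1 = 5 ✓
Line 2: "beside its impossible pathway": 2+1+4+2 = 9 (expected 7)
Line 3: "unforgiving cloth": 4+1 = 5 ✓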